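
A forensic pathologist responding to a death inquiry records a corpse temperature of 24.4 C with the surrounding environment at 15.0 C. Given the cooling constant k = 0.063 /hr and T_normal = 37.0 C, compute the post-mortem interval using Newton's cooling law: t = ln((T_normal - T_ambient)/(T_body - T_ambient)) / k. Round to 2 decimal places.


Using Newton's law of cooling:
t = ln((T_normal - T_ambient) / (T_body - T_ambient)) / k
T_normal - T_ambient = 22.0
T_body - T_ambient = 9.4
Ratio = 2.340426
ln(ratio) = 0.850333
t = 0.850333 / 0.063 = 13.50 hours

13.50


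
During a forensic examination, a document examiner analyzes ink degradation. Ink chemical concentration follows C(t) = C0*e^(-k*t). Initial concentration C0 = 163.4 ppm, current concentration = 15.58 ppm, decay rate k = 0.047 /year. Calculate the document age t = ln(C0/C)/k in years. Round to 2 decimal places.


Document age estimation:
C0/C = 163.4 / 15.58 = 10.487805
ln(C0/C) = 2.350213
t = 2.350213 / 0.047 = 50.00 years

50.00


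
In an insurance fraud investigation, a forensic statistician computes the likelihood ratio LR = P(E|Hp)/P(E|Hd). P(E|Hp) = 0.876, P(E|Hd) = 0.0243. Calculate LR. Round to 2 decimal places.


Likelihood ratio calculation:
LR = P(E|Hp) / P(E|Hd)
LR = 0.876 / 0.0243
LR = 36.05

36.05


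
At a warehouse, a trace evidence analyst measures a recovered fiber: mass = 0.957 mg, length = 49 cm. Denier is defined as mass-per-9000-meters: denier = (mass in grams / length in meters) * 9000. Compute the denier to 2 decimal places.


Denier calculation:
Mass in grams = 0.957 mg / 1000 = 0.000957 g
Length in meters = 49 cm / 100 = 0.49 m
Linear density = mass / length = 0.000957 / 0.49 = 0.00195306 g/m
Denier = (g/m) * 9000 = 0.00195306 * 9000 = 17.58

17.58


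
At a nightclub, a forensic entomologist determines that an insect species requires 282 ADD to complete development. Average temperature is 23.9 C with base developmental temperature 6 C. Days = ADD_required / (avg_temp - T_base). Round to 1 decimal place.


Insect development time:
Effective temperature = avg_temp - T_base = 23.9 - 6 = 17.9 C
Days = ADD / effective_temp = 282 / 17.9 = 15.8 days

15.8


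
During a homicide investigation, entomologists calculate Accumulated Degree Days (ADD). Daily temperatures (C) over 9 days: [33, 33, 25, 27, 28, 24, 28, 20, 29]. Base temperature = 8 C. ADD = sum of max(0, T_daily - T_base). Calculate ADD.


Computing ADD day by day:
Day 1: max(0, 33 - 8) = 25
Day 2: max(0, 33 - 8) = 25
Day 3: max(0, 25 - 8) = 17
Day 4: max(0, 27 - 8) = 19
Day 5: max(0, 28 - 8) = 20
Day 6: max(0, 24 - 8) = 16
Day 7: max(0, 28 - 8) = 20
Day 8: max(0, 20 - 8) = 12
Day 9: max(0, 29 - 8) = 21
Total ADD = 175

175


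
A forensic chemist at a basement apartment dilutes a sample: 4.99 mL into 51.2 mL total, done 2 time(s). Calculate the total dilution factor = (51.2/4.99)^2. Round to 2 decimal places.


Dilution factor calculation:
Single dilution = V_total / V_sample = 51.2 / 4.99 ≈ 10.260521
Number of dilutions = 2
Total DF = (51.2 / 4.99)^2 (full precision, rounded at the end) = 105.28

105.28


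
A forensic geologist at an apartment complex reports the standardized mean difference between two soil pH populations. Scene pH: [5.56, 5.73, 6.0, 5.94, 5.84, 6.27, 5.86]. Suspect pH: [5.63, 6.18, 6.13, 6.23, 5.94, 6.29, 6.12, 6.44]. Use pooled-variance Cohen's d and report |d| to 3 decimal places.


Pooled-variance Cohen's d for soil pH comparison:
Scene mean = 41.2 / 7 = 5.885714
Suspect mean = 48.96 / 8 = 6.12
Scene sample variance s_s^2 = 0.049462
Suspect sample variance s_c^2 = 0.059943
Pooled variance = ((n_s-1)*s_s^2 + (n_c-1)*s_c^2) / (n_s + n_c - 2) = 0.055105
Pooled SD = sqrt(0.055105) = 0.234745
Mean difference = -0.234286
|d| = |-0.234286| / 0.234745 = 0.998

0.998


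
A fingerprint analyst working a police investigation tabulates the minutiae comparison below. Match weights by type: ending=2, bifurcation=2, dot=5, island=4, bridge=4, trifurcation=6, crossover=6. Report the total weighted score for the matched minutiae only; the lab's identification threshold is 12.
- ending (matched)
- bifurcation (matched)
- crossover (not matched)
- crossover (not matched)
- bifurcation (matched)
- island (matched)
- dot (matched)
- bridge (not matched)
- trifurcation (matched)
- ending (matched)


Weighted minutiae match score:
  ending: matched, +2 (running total 2)
  bifurcation: matched, +2 (running total 4)
  crossover: not matched, +0
  crossover: not matched, +0
  bifurcation: matched, +2 (running total 6)
  island: matched, +4 (running total 10)
  dot: matched, +5 (running total 15)
  bridge: not matched, +0
  trifurcation: matched, +6 (running total 21)
  ending: matched, +2 (running total 23)
Total score = 23
Threshold = 12; verdict = identification

23


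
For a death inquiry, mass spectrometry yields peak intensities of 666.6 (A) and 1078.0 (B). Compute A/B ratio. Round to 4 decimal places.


Spectral peak ratio:
Peak A = 666.6 counts
Peak B = 1078.0 counts
Ratio = 666.6 / 1078.0 = 0.6184

0.6184


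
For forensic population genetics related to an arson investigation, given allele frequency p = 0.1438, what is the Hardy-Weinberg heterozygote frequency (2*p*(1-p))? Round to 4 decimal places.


Hardy-Weinberg heterozygote frequency:
q = 1 - p = 1 - 0.1438 = 0.8562
2pq = 2 * 0.1438 * 0.8562 = 0.2462

0.2462


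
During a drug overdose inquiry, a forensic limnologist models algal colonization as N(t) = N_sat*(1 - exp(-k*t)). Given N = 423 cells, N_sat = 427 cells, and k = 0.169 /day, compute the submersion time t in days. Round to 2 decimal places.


PMSI from diatom colonization curve:
N / N_sat = 423 / 427 = 0.990632
1 - N/N_sat = 0.009368
ln(1 - N/N_sat) = -4.670456
t = -ln(1 - N/N_sat) / k = -(-4.670456) / 0.169 = 27.64 days

27.64


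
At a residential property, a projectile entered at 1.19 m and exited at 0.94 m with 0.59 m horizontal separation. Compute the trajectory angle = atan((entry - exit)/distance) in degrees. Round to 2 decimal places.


Bullet trajectory angle:
Height difference = 1.19 - 0.94 = 0.25 m
angle = atan(0.25 / 0.59)
angle = atan(0.423729)
angle = 22.96 degrees

22.96


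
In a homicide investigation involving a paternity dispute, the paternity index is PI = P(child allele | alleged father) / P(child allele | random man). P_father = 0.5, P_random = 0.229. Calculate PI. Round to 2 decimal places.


Paternity Index calculation:
PI = P(allele|father) / P(allele|random)
PI = 0.5 / 0.229
PI = 2.18

2.18


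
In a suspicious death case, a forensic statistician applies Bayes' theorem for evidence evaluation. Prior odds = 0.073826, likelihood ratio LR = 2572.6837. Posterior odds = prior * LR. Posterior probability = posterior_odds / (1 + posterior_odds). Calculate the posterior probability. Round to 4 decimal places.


Bayesian evidence evaluation:
Posterior odds = prior_odds * LR = 0.073826 * 2572.6837 = 189.9309
Posterior probability = posterior_odds / (1 + posterior_odds)
= 189.9309 / (1 + 189.9309)
= 189.9309 / 190.9309
= 0.9948

0.9948


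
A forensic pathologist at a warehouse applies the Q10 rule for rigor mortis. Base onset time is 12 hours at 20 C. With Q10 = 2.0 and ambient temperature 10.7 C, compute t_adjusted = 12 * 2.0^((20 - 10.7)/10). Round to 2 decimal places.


Rigor mortis time adjustment:
Exponent = (T_ref - T_actual) / 10 = (20 - 10.7) / 10 = 0.93
Q10 factor = 2.0^0.93 = 1.90528
t_adjusted = 12 * 1.90528 = 22.86 hours

22.86


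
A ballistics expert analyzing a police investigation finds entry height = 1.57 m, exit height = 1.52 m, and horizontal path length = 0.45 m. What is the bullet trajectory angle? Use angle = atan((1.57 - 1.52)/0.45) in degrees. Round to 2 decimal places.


Bullet trajectory angle:
Height difference = 1.57 - 1.52 = 0.05 m
angle = atan(0.05 / 0.45)
angle = atan(0.111111)
angle = 6.34 degrees

6.34


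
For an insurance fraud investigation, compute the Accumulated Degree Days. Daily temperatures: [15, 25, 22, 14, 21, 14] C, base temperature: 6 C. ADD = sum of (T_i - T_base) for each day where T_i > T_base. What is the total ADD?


Computing ADD day by day:
Day 1: max(0, 15 - 6) = 9
Day 2: max(0, 25 - 6) = 19
Day 3: max(0, 22 - 6) = 16
Day 4: max(0, 14 - 6) = 8
Day 5: max(0, 21 - 6) = 15
Day 6: max(0, 14 - 6) = 8
Total ADD = 75

75


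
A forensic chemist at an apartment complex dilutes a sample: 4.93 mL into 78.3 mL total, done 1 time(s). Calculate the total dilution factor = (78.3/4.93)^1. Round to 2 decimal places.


Dilution factor calculation:
Single dilution = V_total / V_sample = 78.3 / 4.93 ≈ 15.882353
Number of dilutions = 1
Total DF = (78.3 / 4.93)^1 (full precision, rounded at the end) = 15.88

15.88


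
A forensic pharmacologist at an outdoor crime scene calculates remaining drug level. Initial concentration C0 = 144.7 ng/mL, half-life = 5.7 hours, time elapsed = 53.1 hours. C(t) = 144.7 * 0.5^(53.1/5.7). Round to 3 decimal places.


Drug concentration decay:
Number of half-lives = t / t_half = 53.1 / 5.7 = 9.315789
Decay factor = 0.5^9.315789 = 0.00156916
C(t) = 144.7 * 0.00156916 = 0.227 ng/mL

0.227


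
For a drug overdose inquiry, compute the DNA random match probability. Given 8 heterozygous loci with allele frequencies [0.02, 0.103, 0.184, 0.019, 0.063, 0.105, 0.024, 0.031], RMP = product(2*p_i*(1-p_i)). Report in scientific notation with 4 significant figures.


Computing RMP for 8 loci:
Locus 1: 2 * 0.02 * 0.98 = 0.0392
Locus 2: 2 * 0.103 * 0.897 = 0.184782
Locus 3: 2 * 0.184 * 0.816 = 0.300288
Locus 4: 2 * 0.019 * 0.981 = 0.037278
Locus 5: 2 * 0.063 * 0.937 = 0.118062
Locus 6: 2 * 0.105 * 0.895 = 0.18795
Locus 7: 2 * 0.024 * 0.976 = 0.046848
Locus 8: 2 * 0.031 * 0.969 = 0.060078
RMP = 5.064e-09

5.064e-09


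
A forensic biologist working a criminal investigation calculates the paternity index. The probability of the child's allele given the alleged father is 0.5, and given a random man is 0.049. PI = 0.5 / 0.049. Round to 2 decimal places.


Paternity Index calculation:
PI = P(allele|father) / P(allele|random)
PI = 0.5 / 0.049
PI = 10.20

10.20


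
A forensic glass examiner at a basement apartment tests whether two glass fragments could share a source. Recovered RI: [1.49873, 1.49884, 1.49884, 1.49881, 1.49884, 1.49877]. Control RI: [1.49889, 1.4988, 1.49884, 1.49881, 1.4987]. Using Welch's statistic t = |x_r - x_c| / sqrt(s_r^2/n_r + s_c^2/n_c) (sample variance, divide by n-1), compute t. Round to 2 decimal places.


Welch's t-criterion for glass RI comparison:
Recovered mean = sum / n_r = 8.99283 / 6 = 1.498805
Control mean = sum / n_c = 7.49404 / 5 = 1.498808
Recovered sample variance s_r^2 = 2.11e-09
Control sample variance s_c^2 = 4.87e-09
Welch SE (unpooled) = sqrt(s_r^2/n_r + s_c^2/n_c) = sqrt(3.51667e-10 + 9.74e-10) = sqrt(1.32567e-09) = 3.64098e-05
|mean_r - mean_c| = 3e-06
t = 3e-06 / 3.64098e-05 = 0.08

0.08


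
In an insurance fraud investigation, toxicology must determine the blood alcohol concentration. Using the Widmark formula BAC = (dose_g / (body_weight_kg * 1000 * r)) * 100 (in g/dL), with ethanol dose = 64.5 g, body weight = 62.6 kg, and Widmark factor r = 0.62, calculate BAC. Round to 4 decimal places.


Applying the Widmark formula:
BAC = (dose_g / (body_wt * 1000 * r)) * 100
Denominator = 62.6 * 1000 * 0.62 = 38812
BAC = (64.5 / 38812) * 100
BAC = 0.1662 g/dL

0.1662


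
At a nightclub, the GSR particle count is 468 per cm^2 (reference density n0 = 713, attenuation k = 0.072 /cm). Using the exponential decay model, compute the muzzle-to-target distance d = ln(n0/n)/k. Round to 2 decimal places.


GSR distance calculation:
n0/n = 713 / 468 = 1.523504
ln(n0/n) = 0.421013
d = 0.421013 / 0.072 = 5.85 cm

5.85


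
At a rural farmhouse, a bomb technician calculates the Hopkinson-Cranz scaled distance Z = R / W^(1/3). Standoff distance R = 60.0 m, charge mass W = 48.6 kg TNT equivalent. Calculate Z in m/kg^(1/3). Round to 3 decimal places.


Scaled distance calculation:
W^(1/3) = 48.6^(1/3) = 3.649321
Z = R / W^(1/3) = 60.0 / 3.649321
Z = 16.441 m/kg^(1/3)

16.441


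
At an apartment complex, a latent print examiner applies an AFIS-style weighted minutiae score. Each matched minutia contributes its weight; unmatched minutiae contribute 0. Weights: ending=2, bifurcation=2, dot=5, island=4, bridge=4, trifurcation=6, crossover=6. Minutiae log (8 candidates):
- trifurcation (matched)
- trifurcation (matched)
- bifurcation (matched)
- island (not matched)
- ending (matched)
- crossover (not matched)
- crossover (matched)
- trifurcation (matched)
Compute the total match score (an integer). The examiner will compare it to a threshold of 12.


Weighted minutiae match score:
  trifurcation: matched, +6 (running total 6)
  trifurcation: matched, +6 (running total 12)
  bifurcation: matched, +2 (running total 14)
  island: not matched, +0
  ending: matched, +2 (running total 16)
  crossover: not matched, +0
  crossover: matched, +6 (running total 22)
  trifurcation: matched, +6 (running total 28)
Total score = 28
Threshold = 12; verdict = identification

28


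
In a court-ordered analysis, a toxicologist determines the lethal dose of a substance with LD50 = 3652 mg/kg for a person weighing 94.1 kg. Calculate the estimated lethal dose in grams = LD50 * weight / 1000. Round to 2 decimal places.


Lethal dose calculation:
Lethal dose = LD50 * body_weight / 1000
= 3652 * 94.1 / 1000
= 343653.2 / 1000
= 343.65 g

343.65


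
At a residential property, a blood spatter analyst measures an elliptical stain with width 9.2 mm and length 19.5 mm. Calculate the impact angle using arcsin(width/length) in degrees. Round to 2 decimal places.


Blood spatter impact angle calculation:
width / length = 9.2 / 19.5 = 0.471795
angle = arcsin(0.471795)
angle = 28.15 degrees

28.15


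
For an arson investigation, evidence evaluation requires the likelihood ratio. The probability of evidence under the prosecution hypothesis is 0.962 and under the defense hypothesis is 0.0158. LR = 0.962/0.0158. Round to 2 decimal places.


Likelihood ratio calculation:
LR = P(E|Hp) / P(E|Hd)
LR = 0.962 / 0.0158
LR = 60.89

60.89


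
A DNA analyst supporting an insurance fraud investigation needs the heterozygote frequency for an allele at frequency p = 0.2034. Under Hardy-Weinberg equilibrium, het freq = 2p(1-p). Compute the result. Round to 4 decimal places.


Hardy-Weinberg heterozygote frequency:
q = 1 - p = 1 - 0.2034 = 0.7966
2pq = 2 * 0.2034 * 0.7966 = 0.3241

0.3241


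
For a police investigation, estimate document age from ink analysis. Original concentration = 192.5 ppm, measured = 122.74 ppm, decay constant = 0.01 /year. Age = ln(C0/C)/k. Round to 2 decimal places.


Document age estimation:
C0/C = 192.5 / 122.74 = 1.568356
ln(C0/C) = 0.450028
t = 0.450028 / 0.01 = 45.00 years

45.00


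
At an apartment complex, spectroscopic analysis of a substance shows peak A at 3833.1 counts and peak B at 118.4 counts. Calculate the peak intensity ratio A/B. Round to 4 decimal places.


Spectral peak ratio:
Peak A = 3833.1 counts
Peak B = 118.4 counts
Ratio = 3833.1 / 118.4 = 32.3742

32.3742


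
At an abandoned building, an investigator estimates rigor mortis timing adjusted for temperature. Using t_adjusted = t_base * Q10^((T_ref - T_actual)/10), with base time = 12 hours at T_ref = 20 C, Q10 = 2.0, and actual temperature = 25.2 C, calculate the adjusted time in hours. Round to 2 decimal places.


Rigor mortis time adjustment:
Exponent = (T_ref - T_actual) / 10 = (20 - 25.2) / 10 = -0.52
Q10 factor = 2.0^-0.52 = 0.69737
t_adjusted = 12 * 0.69737 = 8.37 hours

8.37


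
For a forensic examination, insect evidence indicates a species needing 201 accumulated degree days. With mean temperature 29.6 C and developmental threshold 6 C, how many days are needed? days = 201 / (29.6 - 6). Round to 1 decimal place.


Insect development time:
Effective temperature = avg_temp - T_base = 29.6 - 6 = 23.6 C
Days = ADD / effective_temp = 201 / 23.6 = 8.5 days

8.5


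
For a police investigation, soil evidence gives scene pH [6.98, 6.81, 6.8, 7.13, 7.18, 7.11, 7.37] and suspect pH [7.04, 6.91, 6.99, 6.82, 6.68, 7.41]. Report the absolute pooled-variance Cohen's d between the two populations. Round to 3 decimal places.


Pooled-variance Cohen's d for soil pH comparison:
Scene mean = 49.38 / 7 = 7.054286
Suspect mean = 41.85 / 6 = 6.975
Scene sample variance s_s^2 = 0.042362
Suspect sample variance s_c^2 = 0.06179
Pooled variance = ((n_s-1)*s_s^2 + (n_c-1)*s_c^2) / (n_s + n_c - 2) = 0.051193
Pooled SD = sqrt(0.051193) = 0.226259
Mean difference = 0.079286
|d| = |0.079286| / 0.226259 = 0.350

0.350


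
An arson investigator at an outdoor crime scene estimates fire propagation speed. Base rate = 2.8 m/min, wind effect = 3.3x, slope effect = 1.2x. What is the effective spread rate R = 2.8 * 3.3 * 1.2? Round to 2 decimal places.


Fire spread rate calculation:
R = R0 * wind_factor * slope_factor
= 2.8 * 3.3 * 1.2
= 9.24 * 1.2
= 11.09 m/min

11.09


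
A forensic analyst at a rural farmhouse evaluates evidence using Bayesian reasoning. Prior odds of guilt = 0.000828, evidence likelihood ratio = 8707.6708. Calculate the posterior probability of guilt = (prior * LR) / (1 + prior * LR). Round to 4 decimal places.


Bayesian evidence evaluation:
Posterior odds = prior_odds * LR = 0.000828 * 8707.6708 = 7.209951
Posterior probability = posterior_odds / (1 + posterior_odds)
= 7.209951 / (1 + 7.209951)
= 7.209951 / 8.209951
= 0.8782

0.8782


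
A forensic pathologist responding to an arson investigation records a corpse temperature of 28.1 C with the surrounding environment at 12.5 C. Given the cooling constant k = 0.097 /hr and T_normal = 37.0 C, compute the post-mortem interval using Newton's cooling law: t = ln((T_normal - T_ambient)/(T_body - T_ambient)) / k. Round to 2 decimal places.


Using Newton's law of cooling:
t = ln((T_normal - T_ambient) / (T_body - T_ambient)) / k
T_normal - T_ambient = 24.5
T_body - T_ambient = 15.6
Ratio = 1.570513
ln(ratio) = 0.451402
t = 0.451402 / 0.097 = 4.65 hours

4.65


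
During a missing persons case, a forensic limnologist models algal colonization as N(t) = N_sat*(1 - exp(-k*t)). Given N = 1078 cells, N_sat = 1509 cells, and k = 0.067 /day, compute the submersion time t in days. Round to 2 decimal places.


PMSI from diatom colonization curve:
N / N_sat = 1078 / 1509 = 0.71438
1 - N/N_sat = 0.28562
ln(1 - N/N_sat) = -1.253093
t = -ln(1 - N/N_sat) / k = -(-1.253093) / 0.067 = 18.70 days

18.70


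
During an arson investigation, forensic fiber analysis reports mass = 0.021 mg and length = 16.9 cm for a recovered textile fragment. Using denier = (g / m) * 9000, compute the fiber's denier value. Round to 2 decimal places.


Denier calculation:
Mass in grams = 0.021 mg / 1000 = 0.000021 g
Length in meters = 16.9 cm / 100 = 0.169 m
Linear density = mass / length = 0.000021 / 0.169 = 0.00012426 g/m
Denier = (g/m) * 9000 = 0.00012426 * 9000 = 1.12

1.12


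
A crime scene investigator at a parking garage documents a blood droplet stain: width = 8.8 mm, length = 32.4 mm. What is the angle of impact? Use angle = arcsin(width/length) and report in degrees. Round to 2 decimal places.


Blood spatter impact angle calculation:
width / length = 8.8 / 32.4 = 0.271605
angle = arcsin(0.271605)
angle = 15.76 degrees

15.76


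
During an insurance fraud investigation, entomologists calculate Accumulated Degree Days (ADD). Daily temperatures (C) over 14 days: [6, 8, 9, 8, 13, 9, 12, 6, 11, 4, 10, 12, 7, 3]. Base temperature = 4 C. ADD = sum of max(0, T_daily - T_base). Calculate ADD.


Computing ADD day by day:
Day 1: max(0, 6 - 4) = 2
Day 2: max(0, 8 - 4) = 4
Day 3: max(0, 9 - 4) = 5
Day 4: max(0, 8 - 4) = 4
Day 5: max(0, 13 - 4) = 9
Day 6: max(0, 9 - 4) = 5
Day 7: max(0, 12 - 4) = 8
Day 8: max(0, 6 - 4) = 2
Day 9: max(0, 11 - 4) = 7
Day 10: max(0, 4 - 4) = 0
Day 11: max(0, 10 - 4) = 6
Day 12: max(0, 12 - 4) = 8
Day 13: max(0, 7 - 4) = 3
Day 14: max(0, 3 - 4) = 0
Total ADD = 63

63


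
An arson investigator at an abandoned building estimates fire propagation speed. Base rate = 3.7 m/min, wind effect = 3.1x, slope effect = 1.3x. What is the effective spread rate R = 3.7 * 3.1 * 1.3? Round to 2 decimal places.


Fire spread rate calculation:
R = R0 * wind_factor * slope_factor
= 3.7 * 3.1 * 1.3
= 11.47 * 1.3
= 14.91 m/min

14.91


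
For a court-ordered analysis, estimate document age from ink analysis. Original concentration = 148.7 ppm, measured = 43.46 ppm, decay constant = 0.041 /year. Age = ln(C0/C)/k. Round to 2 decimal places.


Document age estimation:
C0/C = 148.7 / 43.46 = 3.421537
ln(C0/C) = 1.23009
t = 1.23009 / 0.041 = 30.00 years

30.00


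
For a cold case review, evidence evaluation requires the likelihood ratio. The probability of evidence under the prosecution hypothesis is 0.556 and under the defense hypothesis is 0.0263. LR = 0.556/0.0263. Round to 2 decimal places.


Likelihood ratio calculation:
LR = P(E|Hp) / P(E|Hd)
LR = 0.556 / 0.0263
LR = 21.14

21.14


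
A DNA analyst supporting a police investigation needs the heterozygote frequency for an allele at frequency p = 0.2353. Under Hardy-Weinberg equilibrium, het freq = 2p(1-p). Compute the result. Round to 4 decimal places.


Hardy-Weinberg heterozygote frequency:
q = 1 - p = 1 - 0.2353 = 0.7647
2pq = 2 * 0.2353 * 0.7647 = 0.3599

0.3599


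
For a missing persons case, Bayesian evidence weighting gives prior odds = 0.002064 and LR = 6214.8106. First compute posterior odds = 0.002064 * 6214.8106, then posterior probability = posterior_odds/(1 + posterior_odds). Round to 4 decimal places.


Bayesian evidence evaluation:
Posterior odds = prior_odds * LR = 0.002064 * 6214.8106 = 12.82737
Posterior probability = posterior_odds / (1 + posterior_odds)
= 12.82737 / (1 + 12.82737)
= 12.82737 / 13.82737
= 0.9277

0.9277


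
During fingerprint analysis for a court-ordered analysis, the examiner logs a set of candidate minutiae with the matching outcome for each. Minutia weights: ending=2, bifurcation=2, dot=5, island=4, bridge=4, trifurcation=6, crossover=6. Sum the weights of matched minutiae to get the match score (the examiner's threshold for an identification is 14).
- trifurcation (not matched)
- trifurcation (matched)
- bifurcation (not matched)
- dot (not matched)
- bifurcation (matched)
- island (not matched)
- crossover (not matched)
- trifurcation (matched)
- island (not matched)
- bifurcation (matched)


Weighted minutiae match score:
  trifurcation: not matched, +0
  trifurcation: matched, +6 (running total 6)
  bifurcation: not matched, +0
  dot: not matched, +0
  bifurcation: matched, +2 (running total 8)
  island: not matched, +0
  crossover: not matched, +0
  trifurcation: matched, +6 (running total 14)
  island: not matched, +0
  bifurcation: matched, +2 (running total 16)
Total score = 16
Threshold = 14; verdict = identification

16


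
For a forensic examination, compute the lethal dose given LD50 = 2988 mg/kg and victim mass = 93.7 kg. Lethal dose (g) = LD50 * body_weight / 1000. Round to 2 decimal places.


Lethal dose calculation:
Lethal dose = LD50 * body_weight / 1000
= 2988 * 93.7 / 1000
= 279975.6 / 1000
= 279.98 g

279.98


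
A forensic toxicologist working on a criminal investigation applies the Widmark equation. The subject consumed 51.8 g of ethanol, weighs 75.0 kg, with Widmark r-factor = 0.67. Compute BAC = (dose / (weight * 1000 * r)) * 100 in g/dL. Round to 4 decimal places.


Applying the Widmark formula:
BAC = (dose_g / (body_wt * 1000 * r)) * 100
Denominator = 75.0 * 1000 * 0.67 = 50250
BAC = (51.8 / 50250) * 100
BAC = 0.1031 g/dL

0.1031


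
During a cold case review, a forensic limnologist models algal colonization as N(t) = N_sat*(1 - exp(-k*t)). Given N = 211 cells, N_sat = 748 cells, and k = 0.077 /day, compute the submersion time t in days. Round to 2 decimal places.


PMSI from diatom colonization curve:
N / N_sat = 211 / 748 = 0.282086
1 - N/N_sat = 0.717914
ln(1 - N/N_sat) = -0.331405
t = -ln(1 - N/N_sat) / k = -(-0.331405) / 0.077 = 4.30 days

4.30


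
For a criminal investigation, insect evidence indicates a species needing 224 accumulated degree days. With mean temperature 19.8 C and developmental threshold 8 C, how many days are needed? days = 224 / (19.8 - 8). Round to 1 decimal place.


Insect development time:
Effective temperature = avg_temp - T_base = 19.8 - 8 = 11.8 C
Days = ADD / effective_temp = 224 / 11.8 = 19.0 days

19.0


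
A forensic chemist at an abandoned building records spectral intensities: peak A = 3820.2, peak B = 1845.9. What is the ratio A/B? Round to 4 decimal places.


Spectral peak ratio:
Peak A = 3820.2 counts
Peak B = 1845.9 counts
Ratio = 3820.2 / 1845.9 = 2.0696

2.0696


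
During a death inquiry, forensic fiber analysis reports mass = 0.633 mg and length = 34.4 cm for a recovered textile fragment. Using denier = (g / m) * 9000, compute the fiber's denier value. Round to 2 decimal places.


Denier calculation:
Mass in grams = 0.633 mg / 1000 = 0.000633 g
Length in meters = 34.4 cm / 100 = 0.344 m
Linear density = mass / length = 0.000633 / 0.344 = 0.00184012 g/m
Denier = (g/m) * 9000 = 0.00184012 * 9000 = 16.56

16.56


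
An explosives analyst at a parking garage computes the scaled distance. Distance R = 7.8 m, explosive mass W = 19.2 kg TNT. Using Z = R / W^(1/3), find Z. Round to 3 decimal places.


Scaled distance calculation:
W^(1/3) = 19.2^(1/3) = 2.677732
Z = R / W^(1/3) = 7.8 / 2.677732
Z = 2.913 m/kg^(1/3)

2.913


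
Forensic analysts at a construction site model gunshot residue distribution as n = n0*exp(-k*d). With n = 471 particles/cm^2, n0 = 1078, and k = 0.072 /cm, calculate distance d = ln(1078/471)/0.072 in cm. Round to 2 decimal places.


GSR distance calculation:
n0/n = 1078 / 471 = 2.288747
ln(n0/n) = 0.828005
d = 0.828005 / 0.072 = 11.50 cm

11.50


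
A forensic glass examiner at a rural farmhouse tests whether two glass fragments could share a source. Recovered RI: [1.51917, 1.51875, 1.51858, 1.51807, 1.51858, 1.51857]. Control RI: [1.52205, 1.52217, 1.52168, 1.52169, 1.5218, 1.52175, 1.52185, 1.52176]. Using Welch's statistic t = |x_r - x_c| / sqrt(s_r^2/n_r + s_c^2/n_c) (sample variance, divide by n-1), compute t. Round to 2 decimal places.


Welch's t-criterion for glass RI comparison:
Recovered mean = sum / n_r = 9.11172 / 6 = 1.51862
Control mean = sum / n_c = 12.17475 / 8 = 1.5218437
Recovered sample variance s_r^2 = 1.2552e-07
Control sample variance s_c^2 = 3.10268e-08
Welch SE (unpooled) = sqrt(s_r^2/n_r + s_c^2/n_c) = sqrt(2.092e-08 + 3.87835e-09) = sqrt(2.47984e-08) = 0.000157475
|mean_r - mean_c| = 0.00322375
t = 0.00322375 / 0.000157475 = 20.47

20.47


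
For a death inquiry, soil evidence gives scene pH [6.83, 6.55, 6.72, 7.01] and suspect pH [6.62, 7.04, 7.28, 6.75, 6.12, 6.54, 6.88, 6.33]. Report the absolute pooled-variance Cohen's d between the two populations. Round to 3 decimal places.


Pooled-variance Cohen's d for soil pH comparison:
Scene mean = 27.11 / 4 = 6.7775
Suspect mean = 53.56 / 8 = 6.695
Scene sample variance s_s^2 = 0.037292
Suspect sample variance s_c^2 = 0.141714
Pooled variance = ((n_s-1)*s_s^2 + (n_c-1)*s_c^2) / (n_s + n_c - 2) = 0.110388
Pooled SD = sqrt(0.110388) = 0.332247
Mean difference = 0.0825
|d| = |0.0825| / 0.332247 = 0.248

0.248


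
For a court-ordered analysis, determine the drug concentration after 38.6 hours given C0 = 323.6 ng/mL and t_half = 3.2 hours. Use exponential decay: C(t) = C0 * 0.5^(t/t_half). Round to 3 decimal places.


Drug concentration decay:
Number of half-lives = t / t_half = 38.6 / 3.2 = 12.0625
Decay factor = 0.5^12.0625 = 0.00023379
C(t) = 323.6 * 0.00023379 = 0.076 ng/mL

0.076


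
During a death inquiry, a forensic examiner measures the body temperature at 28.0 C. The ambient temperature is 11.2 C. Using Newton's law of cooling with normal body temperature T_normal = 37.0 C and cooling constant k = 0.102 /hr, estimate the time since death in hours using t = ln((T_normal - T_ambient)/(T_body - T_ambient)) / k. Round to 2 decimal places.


Using Newton's law of cooling:
t = ln((T_normal - T_ambient) / (T_body - T_ambient)) / k
T_normal - T_ambient = 25.8
T_body - T_ambient = 16.8
Ratio = 1.535714
ln(ratio) = 0.428995
t = 0.428995 / 0.102 = 4.21 hours

4.21


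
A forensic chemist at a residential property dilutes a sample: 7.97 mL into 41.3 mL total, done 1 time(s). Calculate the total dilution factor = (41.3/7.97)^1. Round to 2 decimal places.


Dilution factor calculation:
Single dilution = V_total / V_sample = 41.3 / 7.97 ≈ 5.181932
Number of dilutions = 1
Total DF = (41.3 / 7.97)^1 (full precision, rounded at the end) = 5.18

5.18


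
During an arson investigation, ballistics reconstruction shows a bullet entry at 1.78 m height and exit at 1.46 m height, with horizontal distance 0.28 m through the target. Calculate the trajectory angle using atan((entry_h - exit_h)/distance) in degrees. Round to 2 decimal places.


Bullet trajectory angle:
Height difference = 1.78 - 1.46 = 0.32 m
angle = atan(0.32 / 0.28)
angle = atan(1.142857)
angle = 48.81 degrees

48.81


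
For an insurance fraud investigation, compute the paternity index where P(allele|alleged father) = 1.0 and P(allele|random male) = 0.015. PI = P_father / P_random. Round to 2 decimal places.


Paternity Index calculation:
PI = P(allele|father) / P(allele|random)
PI = 1.0 / 0.015
PI = 66.67

66.67


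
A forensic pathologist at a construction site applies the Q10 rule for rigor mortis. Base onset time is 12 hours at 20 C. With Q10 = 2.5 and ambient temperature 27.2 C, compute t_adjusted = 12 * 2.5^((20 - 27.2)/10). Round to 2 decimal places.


Rigor mortis time adjustment:
Exponent = (T_ref - T_actual) / 10 = (20 - 27.2) / 10 = -0.72
Q10 factor = 2.5^-0.72 = 0.51699
t_adjusted = 12 * 0.51699 = 6.20 hours

6.20


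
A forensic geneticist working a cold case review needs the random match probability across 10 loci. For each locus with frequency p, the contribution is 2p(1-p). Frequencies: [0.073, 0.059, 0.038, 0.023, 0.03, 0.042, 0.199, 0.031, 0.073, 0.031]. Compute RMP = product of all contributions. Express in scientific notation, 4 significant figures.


Computing RMP for 10 loci:
Locus 1: 2 * 0.073 * 0.927 = 0.135342
Locus 2: 2 * 0.059 * 0.941 = 0.111038
Locus 3: 2 * 0.038 * 0.962 = 0.073112
Locus 4: 2 * 0.023 * 0.977 = 0.044942
Locus 5: 2 * 0.03 * 0.97 = 0.0582
Locus 6: 2 * 0.042 * 0.958 = 0.080472
Locus 7: 2 * 0.199 * 0.801 = 0.318798
Locus 8: 2 * 0.031 * 0.969 = 0.060078
Locus 9: 2 * 0.073 * 0.927 = 0.135342
Locus 10: 2 * 0.031 * 0.969 = 0.060078
RMP = 3.602e-11

3.602e-11


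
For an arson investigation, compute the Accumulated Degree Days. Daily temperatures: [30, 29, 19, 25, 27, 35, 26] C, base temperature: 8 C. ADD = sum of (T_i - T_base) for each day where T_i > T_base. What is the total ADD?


Computing ADD day by day:
Day 1: max(0, 30 - 8) = 22
Day 2: max(0, 29 - 8) = 21
Day 3: max(0, 19 - 8) = 11
Day 4: max(0, 25 - 8) = 17
Day 5: max(0, 27 - 8) = 19
Day 6: max(0, 35 - 8) = 27
Day 7: max(0, 26 - 8) = 18
Total ADD = 135

135


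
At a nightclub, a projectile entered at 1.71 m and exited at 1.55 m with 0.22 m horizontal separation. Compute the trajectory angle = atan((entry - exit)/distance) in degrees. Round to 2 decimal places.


Bullet trajectory angle:
Height difference = 1.71 - 1.55 = 0.16 m
angle = atan(0.16 / 0.22)
angle = atan(0.727273)
angle = 36.03 degrees

36.03


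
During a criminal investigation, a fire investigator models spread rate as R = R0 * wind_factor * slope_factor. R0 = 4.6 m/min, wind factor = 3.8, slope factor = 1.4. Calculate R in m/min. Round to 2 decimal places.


Fire spread rate calculation:
R = R0 * wind_factor * slope_factor
= 4.6 * 3.8 * 1.4
= 17.48 * 1.4
= 24.47 m/min

24.47


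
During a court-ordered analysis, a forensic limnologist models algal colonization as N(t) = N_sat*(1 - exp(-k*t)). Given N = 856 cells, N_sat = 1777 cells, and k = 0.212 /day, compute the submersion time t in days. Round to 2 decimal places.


PMSI from diatom colonization curve:
N / N_sat = 856 / 1777 = 0.481711
1 - N/N_sat = 0.518289
ln(1 - N/N_sat) = -0.657222
t = -ln(1 - N/N_sat) / k = -(-0.657222) / 0.212 = 3.10 days

3.10


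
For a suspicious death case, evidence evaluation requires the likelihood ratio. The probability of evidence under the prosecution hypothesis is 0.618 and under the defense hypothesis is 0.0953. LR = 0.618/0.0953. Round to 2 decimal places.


Likelihood ratio calculation:
LR = P(E|Hp) / P(E|Hd)
LR = 0.618 / 0.0953
LR = 6.48

6.48


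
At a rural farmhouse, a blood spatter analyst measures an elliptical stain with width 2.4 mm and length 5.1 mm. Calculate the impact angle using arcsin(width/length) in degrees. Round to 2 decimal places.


Blood spatter impact angle calculation:
width / length = 2.4 / 5.1 = 0.470588
angle = arcsin(0.470588)
angle = 28.07 degrees

28.07


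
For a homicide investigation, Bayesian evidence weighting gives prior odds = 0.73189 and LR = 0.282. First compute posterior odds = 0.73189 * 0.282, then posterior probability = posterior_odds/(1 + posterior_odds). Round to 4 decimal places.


Bayesian evidence evaluation:
Posterior odds = prior_odds * LR = 0.73189 * 0.282 = 0.206393
Posterior probability = posterior_odds / (1 + posterior_odds)
= 0.206393 / (1 + 0.206393)
= 0.206393 / 1.206393
= 0.1711

0.1711


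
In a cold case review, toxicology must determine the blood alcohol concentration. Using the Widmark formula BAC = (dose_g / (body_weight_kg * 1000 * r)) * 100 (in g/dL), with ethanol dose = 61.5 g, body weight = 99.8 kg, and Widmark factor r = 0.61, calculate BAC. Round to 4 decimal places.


Applying the Widmark formula:
BAC = (dose_g / (body_wt * 1000 * r)) * 100
Denominator = 99.8 * 1000 * 0.61 = 60878
BAC = (61.5 / 60878) * 100
BAC = 0.1010 g/dL

0.1010


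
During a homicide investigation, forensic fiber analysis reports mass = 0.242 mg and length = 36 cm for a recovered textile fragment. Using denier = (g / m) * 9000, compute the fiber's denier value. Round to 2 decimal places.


Denier calculation:
Mass in grams = 0.242 mg / 1000 = 0.000242 g
Length in meters = 36 cm / 100 = 0.36 m
Linear density = mass / length = 0.000242 / 0.36 = 0.00067222 g/m
Denier = (g/m) * 9000 = 0.00067222 * 9000 = 6.05

6.05


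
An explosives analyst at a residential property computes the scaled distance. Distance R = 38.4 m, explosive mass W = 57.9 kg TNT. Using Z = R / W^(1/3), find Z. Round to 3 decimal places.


Scaled distance calculation:
W^(1/3) = 57.9^(1/3) = 3.868651
Z = R / W^(1/3) = 38.4 / 3.868651
Z = 9.926 m/kg^(1/3)

9.926


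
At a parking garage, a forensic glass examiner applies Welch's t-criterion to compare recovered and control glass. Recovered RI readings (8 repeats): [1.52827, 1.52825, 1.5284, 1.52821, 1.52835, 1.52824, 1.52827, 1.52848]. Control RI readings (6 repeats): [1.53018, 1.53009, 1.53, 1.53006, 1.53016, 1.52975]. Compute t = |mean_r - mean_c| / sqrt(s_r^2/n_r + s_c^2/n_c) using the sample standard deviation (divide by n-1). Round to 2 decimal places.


Welch's t-criterion for glass RI comparison:
Recovered mean = sum / n_r = 12.22647 / 8 = 1.5283088
Control mean = sum / n_c = 9.18024 / 6 = 1.53004
Recovered sample variance s_r^2 = 8.6125e-09
Control sample variance s_c^2 = 2.452e-08
Welch SE (unpooled) = sqrt(s_r^2/n_r + s_c^2/n_c) = sqrt(1.07656e-09 + 4.08667e-09) = sqrt(5.16323e-09) = 7.18556e-05
|mean_r - mean_c| = 0.00173125
t = 0.00173125 / 7.18556e-05 = 24.09

24.09


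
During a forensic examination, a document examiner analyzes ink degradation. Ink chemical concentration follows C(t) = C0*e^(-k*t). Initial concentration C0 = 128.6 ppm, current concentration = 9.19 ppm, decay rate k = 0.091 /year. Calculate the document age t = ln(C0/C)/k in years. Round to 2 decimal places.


Document age estimation:
C0/C = 128.6 / 9.19 = 13.993471
ln(C0/C) = 2.638591
t = 2.638591 / 0.091 = 29.00 years

29.00


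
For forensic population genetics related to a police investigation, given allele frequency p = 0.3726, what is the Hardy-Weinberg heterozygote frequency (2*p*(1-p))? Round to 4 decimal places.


Hardy-Weinberg heterozygote frequency:
q = 1 - p = 1 - 0.3726 = 0.6274
2pq = 2 * 0.3726 * 0.6274 = 0.4675

0.4675


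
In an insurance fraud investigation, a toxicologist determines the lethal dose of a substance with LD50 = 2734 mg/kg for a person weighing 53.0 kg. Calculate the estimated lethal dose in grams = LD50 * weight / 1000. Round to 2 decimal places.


Lethal dose calculation:
Lethal dose = LD50 * body_weight / 1000
= 2734 * 53.0 / 1000
= 144902 / 1000
= 144.90 g

144.90


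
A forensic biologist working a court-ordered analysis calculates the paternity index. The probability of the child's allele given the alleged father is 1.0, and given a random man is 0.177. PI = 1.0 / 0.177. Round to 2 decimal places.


Paternity Index calculation:
PI = P(allele|father) / P(allele|random)
PI = 1.0 / 0.177
PI = 5.65

5.65


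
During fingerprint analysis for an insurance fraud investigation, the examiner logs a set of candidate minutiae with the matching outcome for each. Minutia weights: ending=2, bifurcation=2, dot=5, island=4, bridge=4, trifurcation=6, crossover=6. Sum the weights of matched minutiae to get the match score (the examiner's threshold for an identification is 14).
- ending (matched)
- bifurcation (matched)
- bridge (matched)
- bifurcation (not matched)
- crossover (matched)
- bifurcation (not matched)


Weighted minutiae match score:
  ending: matched, +2 (running total 2)
  bifurcation: matched, +2 (running total 4)
  bridge: matched, +4 (running total 8)
  bifurcation: not matched, +0
  crossover: matched, +6 (running total 14)
  bifurcation: not matched, +0
Total score = 14
Threshold = 14; verdict = identification

14


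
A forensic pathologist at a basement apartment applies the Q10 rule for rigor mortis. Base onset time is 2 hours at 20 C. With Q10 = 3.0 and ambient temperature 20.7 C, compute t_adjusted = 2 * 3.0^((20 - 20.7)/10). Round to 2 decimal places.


Rigor mortis time adjustment:
Exponent = (T_ref - T_actual) / 10 = (20 - 20.7) / 10 = -0.07
Q10 factor = 3.0^-0.07 = 0.92598
t_adjusted = 2 * 0.92598 = 1.85 hours

1.85


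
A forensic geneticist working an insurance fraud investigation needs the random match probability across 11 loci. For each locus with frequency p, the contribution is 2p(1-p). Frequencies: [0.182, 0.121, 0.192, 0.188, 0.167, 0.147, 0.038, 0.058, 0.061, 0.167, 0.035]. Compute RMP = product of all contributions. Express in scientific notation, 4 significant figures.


Computing RMP for 11 loci:
Locus 1: 2 * 0.182 * 0.818 = 0.297752
Locus 2: 2 * 0.121 * 0.879 = 0.212718
Locus 3: 2 * 0.192 * 0.808 = 0.310272
Locus 4: 2 * 0.188 * 0.812 = 0.305312
Locus 5: 2 * 0.167 * 0.833 = 0.278222
Locus 6: 2 * 0.147 * 0.853 = 0.250782
Locus 7: 2 * 0.038 * 0.962 = 0.073112
Locus 8: 2 * 0.058 * 0.942 = 0.109272
Locus 9: 2 * 0.061 * 0.939 = 0.114558
Locus 10: 2 * 0.167 * 0.833 = 0.278222
Locus 11: 2 * 0.035 * 0.965 = 0.06755
RMP = 7.201e-09

7.201e-09


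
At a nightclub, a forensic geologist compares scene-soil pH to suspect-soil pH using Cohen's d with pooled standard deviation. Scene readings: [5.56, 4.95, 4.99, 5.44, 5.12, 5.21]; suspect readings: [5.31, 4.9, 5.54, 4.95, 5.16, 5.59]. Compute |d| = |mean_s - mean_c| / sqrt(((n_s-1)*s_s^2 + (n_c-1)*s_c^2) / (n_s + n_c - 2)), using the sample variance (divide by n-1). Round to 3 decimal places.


Pooled-variance Cohen's d for soil pH comparison:
Scene mean = 31.27 / 6 = 5.211667
Suspect mean = 31.45 / 6 = 5.241667
Scene sample variance s_s^2 = 0.059897
Suspect sample variance s_c^2 = 0.084697
Pooled variance = ((n_s-1)*s_s^2 + (n_c-1)*s_c^2) / (n_s + n_c - 2) = 0.072297
Pooled SD = sqrt(0.072297) = 0.268881
Mean difference = -0.03
|d| = |-0.03| / 0.268881 = 0.112

0.112


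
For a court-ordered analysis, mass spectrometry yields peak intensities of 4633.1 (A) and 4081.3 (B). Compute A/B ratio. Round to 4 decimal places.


Spectral peak ratio:
Peak A = 4633.1 counts
Peak B = 4081.3 counts
Ratio = 4633.1 / 4081.3 = 1.1352

1.1352
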